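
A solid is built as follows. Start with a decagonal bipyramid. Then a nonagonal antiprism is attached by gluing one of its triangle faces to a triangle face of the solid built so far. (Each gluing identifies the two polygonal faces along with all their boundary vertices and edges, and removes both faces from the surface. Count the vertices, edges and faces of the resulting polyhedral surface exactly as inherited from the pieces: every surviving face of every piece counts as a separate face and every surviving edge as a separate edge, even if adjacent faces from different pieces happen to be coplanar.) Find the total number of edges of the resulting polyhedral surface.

A decagonal bipyramid: V=12, E=30, F=20.
Attach a nonagonal antiprism (V=18, E=36, F=20) along a 3-gon: merge 3 vertices and 3 edges, delete both glued faces → V=27, E=63, F=38.
Check: V − E + F = 27 − 63 + 38 = 2.

63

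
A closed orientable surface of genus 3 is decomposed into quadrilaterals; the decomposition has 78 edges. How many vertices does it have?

χ = 2 − 2·3 = -4, and every face is a square so 4F = 2E.
F = 2E/4 = 39. Then V = -4 + E − F = -4 + 78 − 39 = 35.

35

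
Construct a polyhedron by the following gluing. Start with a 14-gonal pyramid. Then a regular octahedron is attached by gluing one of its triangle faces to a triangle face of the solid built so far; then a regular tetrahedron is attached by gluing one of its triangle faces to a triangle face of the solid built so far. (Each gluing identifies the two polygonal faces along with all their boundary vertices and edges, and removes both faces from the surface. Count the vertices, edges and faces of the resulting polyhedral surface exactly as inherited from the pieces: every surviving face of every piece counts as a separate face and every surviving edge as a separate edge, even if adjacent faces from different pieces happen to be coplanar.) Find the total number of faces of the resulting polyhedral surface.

A 14-gonal pyramid: V=15, E=28, F=15.
Attach a regular octahedron (V=6, E=12, F=8) along a 3-gon: merge 3 vertices and 3 edges, delete both glued faces → V=18, E=37, F=21.
Attach a regular tetrahedron (V=4, E=6, F=4) along a 3-gon: merge 3 vertices and 3 edges, delete both glued faces → V=19, E=40, F=23.
Check: V − E + F = 19 − 40 + 23 = 2.

23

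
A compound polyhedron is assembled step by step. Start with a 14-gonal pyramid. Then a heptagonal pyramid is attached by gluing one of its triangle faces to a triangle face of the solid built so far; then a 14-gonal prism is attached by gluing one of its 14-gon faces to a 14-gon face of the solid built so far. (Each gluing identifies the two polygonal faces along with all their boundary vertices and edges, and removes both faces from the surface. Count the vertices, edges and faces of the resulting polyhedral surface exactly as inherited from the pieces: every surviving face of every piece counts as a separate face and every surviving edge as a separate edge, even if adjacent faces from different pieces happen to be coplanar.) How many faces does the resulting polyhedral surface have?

A 14-gonal pyramid: V=15, E=28, F=15.
Attach a heptagonal pyramid (V=8, E=14, F=8) along a 3-gon: merge 3 vertices and 3 edges, delete both glued faces → V=20, E=39, F=21.
Attach a 14-gonal prism (V=28, E=42, F=16) along a 14-gon: merge 14 vertices and 14 edges, delete both glued faces → V=34, E=67, F=35.
Check: V − E + F = 34 − 67 + 35 = 2.

35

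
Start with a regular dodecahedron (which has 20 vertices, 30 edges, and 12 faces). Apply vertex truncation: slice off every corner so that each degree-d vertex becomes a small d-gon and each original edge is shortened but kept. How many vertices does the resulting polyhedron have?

60

Truncation replaces each original edge-end by a new vertex, so V′ = 2E = 60.
Each original edge survives, and each old vertex of degree d contributes d new edges; summing degrees gives Σd = 2E, so E′ = E + 2E = 3E = 90.
Each original face survives and each original vertex becomes one new face: F′ = F + V = 32.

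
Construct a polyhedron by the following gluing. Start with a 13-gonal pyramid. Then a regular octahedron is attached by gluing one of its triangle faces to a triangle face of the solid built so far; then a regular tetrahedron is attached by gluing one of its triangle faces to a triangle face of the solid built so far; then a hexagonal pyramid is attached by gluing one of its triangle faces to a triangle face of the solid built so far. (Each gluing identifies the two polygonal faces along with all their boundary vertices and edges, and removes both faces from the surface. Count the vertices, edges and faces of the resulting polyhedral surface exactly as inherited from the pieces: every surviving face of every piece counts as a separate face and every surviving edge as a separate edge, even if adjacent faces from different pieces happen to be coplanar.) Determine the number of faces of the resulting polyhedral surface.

27

A 13-gonal pyramid: V=14, E=26, F=14.
Attach a regular octahedron (V=6, E=12, F=8) along a 3-gon: merge 3 vertices and 3 edges, delete both glued faces → V=17, E=35, F=20.
Attach a regular tetrahedron (V=4, E=6, F=4) along a 3-gon: merge 3 vertices and 3 edges, delete both glued faces → V=18, E=38, F=22.
Attach a hexagonal pyramid (V=7, E=12, F=7) along a 3-gon: merge 3 vertices and 3 edges, delete both glued faces → V=22, E=47, F=27.
Check: V − E + F = 22 − 47 + 27 = 2.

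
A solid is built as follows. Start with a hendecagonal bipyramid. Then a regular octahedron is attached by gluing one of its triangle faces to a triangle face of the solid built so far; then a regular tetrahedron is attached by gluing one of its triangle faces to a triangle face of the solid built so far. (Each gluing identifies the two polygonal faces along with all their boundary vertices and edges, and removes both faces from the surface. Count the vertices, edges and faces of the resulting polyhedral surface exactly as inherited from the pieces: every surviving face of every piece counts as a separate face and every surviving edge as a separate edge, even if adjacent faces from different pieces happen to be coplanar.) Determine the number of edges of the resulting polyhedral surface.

45

A hendecagonal bipyramid: V=13, E=33, F=22.
Attach a regular octahedron (V=6, E=12, F=8) along a 3-gon: merge 3 vertices and 3 edges, delete both glued faces → V=16, E=42, F=28.
Attach a regular tetrahedron (V=4, E=6, F=4) along a 3-gon: merge 3 vertices and 3 edges, delete both glued faces → V=17, E=45, F=30.
Check: V − E + F = 17 − 45 + 30 = 2.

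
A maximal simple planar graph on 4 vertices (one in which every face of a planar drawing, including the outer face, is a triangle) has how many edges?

In a plane triangulation 3F = 2E and V − E + F = 2, so E = 3V − 6 = 3·4 − 6 = 6.

6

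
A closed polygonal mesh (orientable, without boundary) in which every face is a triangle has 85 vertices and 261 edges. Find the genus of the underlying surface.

Every face is a triangle and each edge borders two faces, so 3F = 2·261, giving F = 174.
χ = V − E + F = 85 − 261 + 174 = -2.
For a closed orientable surface χ = 2 − 2g, so g = (2 − (-2))/2 = 2.

2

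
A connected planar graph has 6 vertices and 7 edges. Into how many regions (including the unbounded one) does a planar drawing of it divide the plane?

3

Euler's formula for a connected plane graph: V − E + F = 2, so F = 2 − 6 + 7 = 3.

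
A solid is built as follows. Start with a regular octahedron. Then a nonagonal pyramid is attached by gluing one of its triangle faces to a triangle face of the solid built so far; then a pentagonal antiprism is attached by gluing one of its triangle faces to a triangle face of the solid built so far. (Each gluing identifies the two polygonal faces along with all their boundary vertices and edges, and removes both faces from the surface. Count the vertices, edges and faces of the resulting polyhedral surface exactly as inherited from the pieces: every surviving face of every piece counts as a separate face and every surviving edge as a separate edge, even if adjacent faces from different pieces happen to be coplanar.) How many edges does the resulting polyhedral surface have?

A regular octahedron: V=6, E=12, F=8.
Attach a nonagonal pyramid (V=10, E=18, F=10) along a 3-gon: merge 3 vertices and 3 edges, delete both glued faces → V=13, E=27, F=16.
Attach a pentagonal antiprism (V=10, E=20, F=12) along a 3-gon: merge 3 vertices and 3 edges, delete both glued faces → V=20, E=44, F=26.
Check: V − E + F = 20 − 44 + 26 = 2.

44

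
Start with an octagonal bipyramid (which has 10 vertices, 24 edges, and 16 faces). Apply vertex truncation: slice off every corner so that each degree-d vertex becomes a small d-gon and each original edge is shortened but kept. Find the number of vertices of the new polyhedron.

Truncation replaces each original edge-end by a new vertex, so V′ = 2E = 48.
Each original edge survives, and each old vertex of degree d contributes d new edges; summing degrees gives Σd = 2E, so E′ = E + 2E = 3E = 72.
Each original face survives and each original vertex becomes one new face: F′ = F + V = 26.

48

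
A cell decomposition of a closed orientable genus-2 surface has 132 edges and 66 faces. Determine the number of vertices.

For a closed orientable surface of genus 2, χ = 2 − 2·2 = -2.
V = -2 + E − F = -2 + 132 − 66 = 64.

64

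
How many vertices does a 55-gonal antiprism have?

An antiprism on an n-gon has two n-gon caps and 2n triangles: V = 2·55 = 110, E = 4·55 = 220, F = 2·55 + 2 = 112.

110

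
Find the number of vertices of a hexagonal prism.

12

A prism on an n-gon has two n-gon bases and n rectangular sides: V = 2·6 = 12, E = 3·6 = 18, F = 6 + 2 = 8.
Check: V − E + F = 12 − 18 + 8 = 2.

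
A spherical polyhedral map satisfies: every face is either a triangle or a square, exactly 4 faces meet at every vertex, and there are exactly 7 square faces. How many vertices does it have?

13

Let x be the number of triangles; then F = 7 + x.
Edge–face incidences: 2E = 4·7 + 3·x = 28 + 3x.
Every vertex has degree 4, so 4V = 2E.
Euler: V − E + F = 2 ⇒ (2E)/4 − E + (7 + x) = 2.
Multiply by 8: 2·(2E) − 4·(2E) + 8·(7 + x) = 16, i.e. 56 + 8x − 2·(28 + 3x) = 16.
Collecting terms: 2x = 16, so x = 8.
Then 2E = 28 + 3·8 = 52, so E = 26, V = 2E/4 = 13, F = 7 + 8 = 15.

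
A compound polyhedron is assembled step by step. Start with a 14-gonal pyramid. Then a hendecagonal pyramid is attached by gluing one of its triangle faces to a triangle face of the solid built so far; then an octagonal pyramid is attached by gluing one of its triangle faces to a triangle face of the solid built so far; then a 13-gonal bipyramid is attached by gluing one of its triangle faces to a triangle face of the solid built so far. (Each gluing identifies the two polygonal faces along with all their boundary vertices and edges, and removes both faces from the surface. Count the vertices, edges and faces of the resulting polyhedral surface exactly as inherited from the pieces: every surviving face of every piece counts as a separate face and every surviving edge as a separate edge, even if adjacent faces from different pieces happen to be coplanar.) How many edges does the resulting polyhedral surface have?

96

A 14-gonal pyramid: V=15, E=28, F=15.
Attach a hendecagonal pyramid (V=12, E=22, F=12) along a 3-gon: merge 3 vertices and 3 edges, delete both glued faces → V=24, E=47, F=25.
Attach an octagonal pyramid (V=9, E=16, F=9) along a 3-gon: merge 3 vertices and 3 edges, delete both glued faces → V=30, E=60, F=32.
Attach a 13-gonal bipyramid (V=15, E=39, F=26) along a 3-gon: merge 3 vertices and 3 edges, delete both glued faces → V=42, E=96, F=56.
Check: V − E + F = 42 − 96 + 56 = 2.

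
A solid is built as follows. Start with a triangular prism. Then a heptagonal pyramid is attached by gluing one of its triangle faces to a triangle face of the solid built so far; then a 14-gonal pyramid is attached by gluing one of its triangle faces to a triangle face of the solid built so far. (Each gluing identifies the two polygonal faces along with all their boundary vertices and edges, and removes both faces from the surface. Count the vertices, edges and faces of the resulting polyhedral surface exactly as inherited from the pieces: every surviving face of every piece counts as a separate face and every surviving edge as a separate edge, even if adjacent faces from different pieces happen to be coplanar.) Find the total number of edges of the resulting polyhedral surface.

45

A triangular prism: V=6, E=9, F=5.
Attach a heptagonal pyramid (V=8, E=14, F=8) along a 3-gon: merge 3 vertices and 3 edges, delete both glued faces → V=11, E=20, F=11.
Attach a 14-gonal pyramid (V=15, E=28, F=15) along a 3-gon: merge 3 vertices and 3 edges, delete both glued faces → V=23, E=45, F=24.
Check: V − E + F = 23 − 45 + 24 = 2.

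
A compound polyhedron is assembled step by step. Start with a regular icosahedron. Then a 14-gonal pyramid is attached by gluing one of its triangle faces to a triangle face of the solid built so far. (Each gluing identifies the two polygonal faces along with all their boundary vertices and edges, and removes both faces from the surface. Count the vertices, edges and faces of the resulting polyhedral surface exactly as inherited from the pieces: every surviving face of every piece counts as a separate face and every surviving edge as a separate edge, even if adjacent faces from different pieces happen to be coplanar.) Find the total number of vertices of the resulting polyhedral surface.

24

A regular icosahedron: V=12, E=30, F=20.
Attach a 14-gonal pyramid (V=15, E=28, F=15) along a 3-gon: merge 3 vertices and 3 edges, delete both glued faces → V=24, E=55, F=33.
Check: V − E + F = 24 − 55 + 33 = 2.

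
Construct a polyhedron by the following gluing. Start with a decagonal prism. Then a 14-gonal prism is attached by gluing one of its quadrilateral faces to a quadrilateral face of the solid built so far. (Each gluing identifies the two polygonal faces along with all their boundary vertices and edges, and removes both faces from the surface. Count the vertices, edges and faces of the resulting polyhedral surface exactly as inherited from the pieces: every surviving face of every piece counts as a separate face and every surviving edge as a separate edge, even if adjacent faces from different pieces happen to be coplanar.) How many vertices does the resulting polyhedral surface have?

A decagonal prism: V=20, E=30, F=12.
Attach a 14-gonal prism (V=28, E=42, F=16) along a 4-gon: merge 4 vertices and 4 edges, delete both glued faces → V=44, E=68, F=26.
Check: V − E + F = 44 − 68 + 26 = 2.

44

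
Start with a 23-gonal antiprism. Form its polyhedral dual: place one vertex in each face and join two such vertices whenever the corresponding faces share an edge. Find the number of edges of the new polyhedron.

92

The base solid has V = 46, E = 92, F = 48.
The dual swaps V and F and preserves E: V′ = F = 48, E′ = E = 92, F′ = V = 46.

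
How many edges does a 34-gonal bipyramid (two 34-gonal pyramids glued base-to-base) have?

A bipyramid over an n-gon has 2n triangular faces and n + 2 vertices: V = 34 + 2 = 36, E = 3·34 = 102, F = 2·34 = 68.

102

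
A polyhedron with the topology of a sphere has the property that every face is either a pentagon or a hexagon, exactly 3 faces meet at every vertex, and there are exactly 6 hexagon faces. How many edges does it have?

48

Let x be the number of pentagons; then F = 6 + x.
Edge–face incidences: 2E = 6·6 + 5·x = 36 + 5x.
Every vertex has degree 3, so 3V = 2E.
Euler: V − E + F = 2 ⇒ (2E)/3 − E + (6 + x) = 2.
Multiply by 6: 2·(2E) − 3·(2E) + 6·(6 + x) = 12, i.e. 36 + 6x − (36 + 5x) = 12.
Collecting terms: x = 12.
Then 2E = 36 + 5·12 = 96, so E = 48, V = 2E/3 = 32, F = 6 + 12 = 18.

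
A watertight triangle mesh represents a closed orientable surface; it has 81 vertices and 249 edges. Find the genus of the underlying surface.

2

Every face is a triangle and each edge borders two faces, so 3F = 2·249, giving F = 166.
χ = V − E + F = 81 − 249 + 166 = -2.
For a closed orientable surface χ = 2 − 2g, so g = (2 − (-2))/2 = 2.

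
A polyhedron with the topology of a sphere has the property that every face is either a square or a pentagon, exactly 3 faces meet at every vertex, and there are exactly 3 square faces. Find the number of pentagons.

6

Let x be the number of pentagons; then F = 3 + x.
Edge–face incidences: 2E = 4·3 + 5·x = 12 + 5x.
Every vertex has degree 3, so 3V = 2E.
Euler: V − E + F = 2 ⇒ (2E)/3 − E + (3 + x) = 2.
Multiply by 6: 2·(2E) − 3·(2E) + 6·(3 + x) = 12, i.e. 18 + 6x − (12 + 5x) = 12.
Collecting terms: x + 6 = 12, so x = 6.
Then 2E = 12 + 5·6 = 42, so E = 21, V = 2E/3 = 14, F = 3 + 6 = 9.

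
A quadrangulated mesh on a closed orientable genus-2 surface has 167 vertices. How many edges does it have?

χ = 2 − 2·2 = -2, and every face is a square so 4F = 2E.
V − E + F = -2 with E = 4F/2 gives 167 − (4/2 − 1)·F = -2, so F = 169 and E = 338.

338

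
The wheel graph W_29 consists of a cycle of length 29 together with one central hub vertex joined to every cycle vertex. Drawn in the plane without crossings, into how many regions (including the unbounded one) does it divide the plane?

30

W_29 has V = 29 + 1 = 30 vertices and E = 2·29 = 58 edges.
By Euler's formula F = 2 − V + E = 2 − 30 + 58 = 30.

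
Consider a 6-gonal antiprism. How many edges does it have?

An antiprism on an n-gon has two n-gon caps and 2n triangles: V = 2·6 = 12, E = 4·6 = 24, F = 2·6 + 2 = 14.

24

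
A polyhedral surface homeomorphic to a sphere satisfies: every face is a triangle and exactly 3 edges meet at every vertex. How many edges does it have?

Each face has 3 edges and each edge borders two faces, so 2E = 3F.
Each vertex has degree 3, so 3V = 2E and hence V = 3F/3.
Euler: V − E + F = 2 ⇒ (3F/3) − (3F/2) + F = 2.
Multiply by 6: (6 − 9 + 6)F = 12, i.e. 3F = 12.
So F = 4, E = 3·4/2 = 6, V = 3·4/3 = 4.

6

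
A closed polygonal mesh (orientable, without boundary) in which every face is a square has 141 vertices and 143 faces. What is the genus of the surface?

Every face is a square, so 2E = 4·143 = 572, giving E = 286.
χ = V − E + F = 141 − 286 + 143 = -2.
For a closed orientable surface χ = 2 − 2g, so g = (2 − (-2))/2 = 2.

2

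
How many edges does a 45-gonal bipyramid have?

135

A bipyramid over an n-gon has 2n triangular faces and n + 2 vertices: V = 45 + 2 = 47, E = 3·45 = 135, F = 2·45 = 90.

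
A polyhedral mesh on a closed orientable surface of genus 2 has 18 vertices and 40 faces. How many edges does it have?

For a closed orientable surface of genus 2, χ = 2 − 2·2 = -2.
E = V + F − (-2) = 18 + 40 − (-2) = 60.

60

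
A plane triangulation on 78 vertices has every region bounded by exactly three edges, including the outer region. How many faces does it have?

In a plane triangulation 3F = 2E and V − E + F = 2, so F = 2V − 4 = 2·78 − 4 = 152.

152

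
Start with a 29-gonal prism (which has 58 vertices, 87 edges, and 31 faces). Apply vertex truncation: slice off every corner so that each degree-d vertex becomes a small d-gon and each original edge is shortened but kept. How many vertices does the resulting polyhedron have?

174

Truncation replaces each original edge-end by a new vertex, so V′ = 2E = 174.
Each original edge survives, and each old vertex of degree d contributes d new edges; summing degrees gives Σd = 2E, so E′ = E + 2E = 3E = 261.
Each original face survives and each original vertex becomes one new face: F′ = F + V = 89.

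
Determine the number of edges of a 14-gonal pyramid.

A pyramid on an n-gon base has one n-gon and n triangles: V = 14 + 1 = 15, E = 2·14 = 28, F = 14 + 1 = 15.

28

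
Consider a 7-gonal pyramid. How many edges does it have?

14

A pyramid on an n-gon base has one n-gon and n triangles: V = 7 + 1 = 8, E = 2·7 = 14, F = 7 + 1 = 8.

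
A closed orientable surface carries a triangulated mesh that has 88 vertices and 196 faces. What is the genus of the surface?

6

Every face is a triangle, so 2E = 3·196 = 588, giving E = 294.
χ = V − E + F = 88 − 294 + 196 = -10.
For a closed orientable surface χ = 2 − 2g, so g = (2 − (-10))/2 = 6.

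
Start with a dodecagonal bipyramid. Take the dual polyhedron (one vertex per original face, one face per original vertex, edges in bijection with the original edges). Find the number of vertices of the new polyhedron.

The base solid has V = 14, E = 36, F = 24.
The dual swaps V and F and preserves E: V′ = F = 24, E′ = E = 36, F′ = V = 14.

24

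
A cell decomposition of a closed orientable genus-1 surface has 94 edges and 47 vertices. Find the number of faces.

47

For a closed orientable surface of genus 1, χ = 2 − 2·1 = 0.
F = 0 − V + E = 0 − 47 + 94 = 47.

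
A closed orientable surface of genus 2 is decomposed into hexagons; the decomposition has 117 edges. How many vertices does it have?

76

χ = 2 − 2·2 = -2, and every face is a hexagon so 6F = 2E.
F = 2E/6 = 39. Then V = -2 + E − F = -2 + 117 − 39 = 76.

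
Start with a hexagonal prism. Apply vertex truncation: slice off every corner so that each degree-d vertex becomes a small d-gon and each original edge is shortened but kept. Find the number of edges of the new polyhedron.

The base solid has V = 12, E = 18, F = 8.
Truncation replaces each original edge-end by a new vertex, so V′ = 2E = 36.
Each original edge survives, and each old vertex of degree d contributes d new edges; summing degrees gives Σd = 2E, so E′ = E + 2E = 3E = 54.
Each original face survives and each original vertex becomes one new face: F′ = F + V = 20.

54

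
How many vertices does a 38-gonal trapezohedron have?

The n-trapezohedron (dual of the n-antiprism) has V = 2·38 + 2 = 78, E = 4·38 = 152, F = 2·38 = 76.
Check: V − E + F = 78 − 152 + 76 = 2.

78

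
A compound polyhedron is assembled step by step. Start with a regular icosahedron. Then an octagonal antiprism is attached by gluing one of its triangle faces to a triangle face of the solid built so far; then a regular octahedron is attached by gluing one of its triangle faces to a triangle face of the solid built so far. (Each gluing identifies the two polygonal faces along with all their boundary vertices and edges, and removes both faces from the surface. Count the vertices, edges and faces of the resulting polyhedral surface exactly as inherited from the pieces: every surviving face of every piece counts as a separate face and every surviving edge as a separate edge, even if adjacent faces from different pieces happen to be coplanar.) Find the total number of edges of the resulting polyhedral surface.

68

A regular icosahedron: V=12, E=30, F=20.
Attach an octagonal antiprism (V=16, E=32, F=18) along a 3-gon: merge 3 vertices and 3 edges, delete both glued faces → V=25, E=59, F=36.
Attach a regular octahedron (V=6, E=12, F=8) along a 3-gon: merge 3 vertices and 3 edges, delete both glued faces → V=28, E=68, F=42.
Check: V − E + F = 28 − 68 + 42 = 2.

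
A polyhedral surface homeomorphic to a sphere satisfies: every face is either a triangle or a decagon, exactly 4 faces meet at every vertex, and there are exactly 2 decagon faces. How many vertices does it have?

Let x be the number of triangles; then F = 2 + x.
Edge–face incidences: 2E = 10·2 + 3·x = 20 + 3x.
Every vertex has degree 4, so 4V = 2E.
Euler: V − E + F = 2 ⇒ (2E)/4 − E + (2 + x) = 2.
Multiply by 8: 2·(2E) − 4·(2E) + 8·(2 + x) = 16, i.e. 16 + 8x − 2·(20 + 3x) = 16.
Collecting terms: 2x − 24 = 16, so 2x = 40, so x = 20.
Then 2E = 20 + 3·20 = 80, so E = 40, V = 2E/4 = 20, F = 2 + 20 = 22.

20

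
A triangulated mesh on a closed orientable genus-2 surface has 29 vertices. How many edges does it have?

χ = 2 − 2·2 = -2, and every face is a triangle so 3F = 2E.
V − E + F = -2 with E = 3F/2 gives 29 − (3/2 − 1)·F = -2, so F = 62 and E = 93.

93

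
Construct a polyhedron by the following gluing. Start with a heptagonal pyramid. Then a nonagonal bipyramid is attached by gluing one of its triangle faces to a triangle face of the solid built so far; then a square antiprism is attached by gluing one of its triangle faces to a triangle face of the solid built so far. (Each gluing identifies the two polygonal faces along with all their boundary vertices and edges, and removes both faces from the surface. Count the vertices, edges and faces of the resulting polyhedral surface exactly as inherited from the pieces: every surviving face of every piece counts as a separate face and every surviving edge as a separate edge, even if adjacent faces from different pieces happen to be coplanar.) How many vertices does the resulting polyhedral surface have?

A heptagonal pyramid: V=8, E=14, F=8.
Attach a nonagonal bipyramid (V=11, E=27, F=18) along a 3-gon: merge 3 vertices and 3 edges, delete both glued faces → V=16, E=38, F=24.
Attach a square antiprism (V=8, E=16, F=10) along a 3-gon: merge 3 vertices and 3 edges, delete both glued faces → V=21, E=51, F=32.
Check: V − E + F = 21 − 51 + 32 = 2.

21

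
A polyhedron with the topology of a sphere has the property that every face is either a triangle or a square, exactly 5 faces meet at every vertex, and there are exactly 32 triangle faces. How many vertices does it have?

24

Let x be the number of squares; then F = 32 + x.
Edge–face incidences: 2E = 3·32 + 4·x = 96 + 4x.
Every vertex has degree 5, so 5V = 2E.
Euler: V − E + F = 2 ⇒ (2E)/5 − E + (32 + x) = 2.
Multiply by 10: 2·(2E) − 5·(2E) + 10·(32 + x) = 20, i.e. 320 + 10x − 3·(96 + 4x) = 20.
Collecting terms: −2x + 32 = 20, so −2x = −12, so x = 6.
Then 2E = 96 + 4·6 = 120, so E = 60, V = 2E/5 = 24, F = 32 + 6 = 38.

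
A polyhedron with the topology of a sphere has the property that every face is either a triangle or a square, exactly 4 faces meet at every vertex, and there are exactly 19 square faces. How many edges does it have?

Let x be the number of triangles; then F = 19 + x.
Edge–face incidences: 2E = 4·19 + 3·x = 76 + 3x.
Every vertex has degree 4, so 4V = 2E.
Euler: V − E + F = 2 ⇒ (2E)/4 − E + (19 + x) = 2.
Multiply by 8: 2·(2E) − 4·(2E) + 8·(19 + x) = 16, i.e. 152 + 8x − 2·(76 + 3x) = 16.
Collecting terms: 2x = 16, so x = 8.
Then 2E = 76 + 3·8 = 100, so E = 50, V = 2E/4 = 25, F = 19 + 8 = 27.

50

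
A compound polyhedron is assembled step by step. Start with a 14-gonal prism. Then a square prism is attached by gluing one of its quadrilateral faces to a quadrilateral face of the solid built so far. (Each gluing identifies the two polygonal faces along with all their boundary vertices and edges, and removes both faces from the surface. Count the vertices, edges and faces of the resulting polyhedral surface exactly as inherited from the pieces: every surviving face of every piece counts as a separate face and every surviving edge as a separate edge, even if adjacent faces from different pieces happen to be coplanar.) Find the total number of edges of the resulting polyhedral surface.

50

A 14-gonal prism: V=28, E=42, F=16.
Attach a square prism (V=8, E=12, F=6) along a 4-gon: merge 4 vertices and 4 edges, delete both glued faces → V=32, E=50, F=20.
Check: V − E + F = 32 − 50 + 20 = 2.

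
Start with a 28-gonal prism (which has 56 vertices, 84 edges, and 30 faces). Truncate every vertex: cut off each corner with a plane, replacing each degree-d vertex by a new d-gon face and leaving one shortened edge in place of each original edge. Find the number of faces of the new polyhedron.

Truncation replaces each original edge-end by a new vertex, so V′ = 2E = 168.
Each original edge survives, and each old vertex of degree d contributes d new edges; summing degrees gives Σd = 2E, so E′ = E + 2E = 3E = 252.
Each original face survives and each original vertex becomes one new face: F′ = F + V = 86.

86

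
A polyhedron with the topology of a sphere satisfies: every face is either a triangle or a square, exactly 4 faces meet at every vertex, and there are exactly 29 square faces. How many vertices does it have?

Let x be the number of triangles; then F = 29 + x.
Edge–face incidences: 2E = 4·29 + 3·x = 116 + 3x.
Every vertex has degree 4, so 4V = 2E.
Euler: V − E + F = 2 ⇒ (2E)/4 − E + (29 + x) = 2.
Multiply by 8: 2·(2E) − 4·(2E) + 8·(29 + x) = 16, i.e. 232 + 8x − 2·(116 + 3x) = 16.
Collecting terms: 2x = 16, so x = 8.
Then 2E = 116 + 3·8 = 140, so E = 70, V = 2E/4 = 35, F = 29 + 8 = 37.

35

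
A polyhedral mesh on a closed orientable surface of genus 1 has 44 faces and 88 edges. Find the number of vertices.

44

For a closed orientable surface of genus 1, χ = 2 − 2·1 = 0.
V = 0 + E − F = 0 + 88 − 44 = 44.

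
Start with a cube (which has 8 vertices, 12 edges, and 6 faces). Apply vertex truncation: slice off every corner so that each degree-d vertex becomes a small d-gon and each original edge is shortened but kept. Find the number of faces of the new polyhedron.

Truncation replaces each original edge-end by a new vertex, so V′ = 2E = 24.
Each original edge survives, and each old vertex of degree d contributes d new edges; summing degrees gives Σd = 2E, so E′ = E + 2E = 3E = 36.
Each original face survives and each original vertex becomes one new face: F′ = F + V = 14.

14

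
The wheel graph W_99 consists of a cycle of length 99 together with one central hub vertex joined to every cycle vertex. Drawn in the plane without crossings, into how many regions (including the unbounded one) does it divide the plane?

W_99 has V = 99 + 1 = 100 vertices and E = 2·99 = 198 edges.
By Euler's formula F = 2 − V + E = 2 − 100 + 198 = 100.

100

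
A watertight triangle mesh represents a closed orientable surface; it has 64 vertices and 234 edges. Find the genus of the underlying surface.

Every face is a triangle and each edge borders two faces, so 3F = 2·234, giving F = 156.
χ = V − E + F = 64 − 234 + 156 = -14.
For a closed orientable surface χ = 2 − 2g, so g = (2 − (-14))/2 = 8.

8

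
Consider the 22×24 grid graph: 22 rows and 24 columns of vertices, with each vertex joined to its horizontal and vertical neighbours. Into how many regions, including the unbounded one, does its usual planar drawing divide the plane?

484

The grid has V = 22·24 = 528 vertices and E = 22·23 + 24·21 = 1010 edges.
F = 2 − V + E = 2 − 528 + 1010 = 484.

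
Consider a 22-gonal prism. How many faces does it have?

24

A prism on an n-gon has two n-gon bases and n rectangular sides: V = 2·22 = 44, E = 3·22 = 66, F = 22 + 2 = 24.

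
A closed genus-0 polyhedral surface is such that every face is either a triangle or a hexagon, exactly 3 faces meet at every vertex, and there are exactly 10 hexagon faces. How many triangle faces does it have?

Let x be the number of triangles; then F = 10 + x.
Edge–face incidences: 2E = 6·10 + 3·x = 60 + 3x.
Every vertex has degree 3, so 3V = 2E.
Euler: V − E + F = 2 ⇒ (2E)/3 − E + (10 + x) = 2.
Multiply by 6: 2·(2E) − 3·(2E) + 6·(10 + x) = 12, i.e. 60 + 6x − (60 + 3x) = 12.
Collecting terms: 3x = 12, so x = 4.
Then 2E = 60 + 3·4 = 72, so E = 36, V = 2E/3 = 24, F = 10 + 4 = 14.

4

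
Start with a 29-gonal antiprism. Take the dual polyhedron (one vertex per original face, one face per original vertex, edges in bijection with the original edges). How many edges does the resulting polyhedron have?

The base solid has V = 58, E = 116, F = 60.
The dual swaps V and F and preserves E: V′ = F = 60, E′ = E = 116, F′ = V = 58.

116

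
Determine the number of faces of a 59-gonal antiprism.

An antiprism on an n-gon has two n-gon caps and 2n triangles: V = 2·59 = 118, E = 4·59 = 236, F = 2·59 + 2 = 120.

120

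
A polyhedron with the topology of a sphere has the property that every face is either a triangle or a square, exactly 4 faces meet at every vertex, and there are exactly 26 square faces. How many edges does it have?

Let x be the number of triangles; then F = 26 + x.
Edge–face incidences: 2E = 4·26 + 3·x = 104 + 3x.
Every vertex has degree 4, so 4V = 2E.
Euler: V − E + F = 2 ⇒ (2E)/4 − E + (26 + x) = 2.
Multiply by 8: 2·(2E) − 4·(2E) + 8·(26 + x) = 16, i.e. 208 + 8x − 2·(104 + 3x) = 16.
Collecting terms: 2x = 16, so x = 8.
Then 2E = 104 + 3·8 = 128, so E = 64, V = 2E/4 = 32, F = 26 + 8 = 34.

64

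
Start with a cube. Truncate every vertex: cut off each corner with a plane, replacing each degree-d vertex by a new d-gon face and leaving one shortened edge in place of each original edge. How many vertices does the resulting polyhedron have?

24

The base solid has V = 8, E = 12, F = 6.
Truncation replaces each original edge-end by a new vertex, so V′ = 2E = 24.
Each original edge survives, and each old vertex of degree d contributes d new edges; summing degrees gives Σd = 2E, so E′ = E + 2E = 3E = 36.
Each original face survives and each original vertex becomes one new face: F′ = F + V = 14.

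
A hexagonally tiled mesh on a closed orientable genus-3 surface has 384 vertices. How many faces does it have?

194

χ = 2 − 2·3 = -4, and every face is a hexagon so 6F = 2E.
V − E + F = -4 with E = 6F/2 gives 384 − (6/2 − 1)·F = -4, so F = 194 and E = 582.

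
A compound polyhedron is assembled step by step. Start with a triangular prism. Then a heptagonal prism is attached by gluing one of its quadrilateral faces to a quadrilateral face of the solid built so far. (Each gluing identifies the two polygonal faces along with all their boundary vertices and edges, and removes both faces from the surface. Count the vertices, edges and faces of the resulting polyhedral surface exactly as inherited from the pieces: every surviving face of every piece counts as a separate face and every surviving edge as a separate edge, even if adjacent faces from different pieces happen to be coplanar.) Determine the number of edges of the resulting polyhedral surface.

26

A triangular prism: V=6, E=9, F=5.
Attach a heptagonal prism (V=14, E=21, F=9) along a 4-gon: merge 4 vertices and 4 edges, delete both glued faces → V=16, E=26, F=12.
Check: V − E + F = 16 − 26 + 12 = 2.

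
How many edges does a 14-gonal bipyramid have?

A bipyramid over an n-gon has 2n triangular faces and n + 2 vertices: V = 14 + 2 = 16, E = 3·14 = 42, F = 2·14 = 28.

42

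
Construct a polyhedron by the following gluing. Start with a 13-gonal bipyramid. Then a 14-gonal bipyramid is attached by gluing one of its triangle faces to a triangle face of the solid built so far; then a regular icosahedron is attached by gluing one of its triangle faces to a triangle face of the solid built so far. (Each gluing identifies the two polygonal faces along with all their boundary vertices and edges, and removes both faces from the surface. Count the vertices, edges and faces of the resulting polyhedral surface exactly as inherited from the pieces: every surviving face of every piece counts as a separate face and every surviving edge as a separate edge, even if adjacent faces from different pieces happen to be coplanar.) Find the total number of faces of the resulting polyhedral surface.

70

A 13-gonal bipyramid: V=15, E=39, F=26.
Attach a 14-gonal bipyramid (V=16, E=42, F=28) along a 3-gon: merge 3 vertices and 3 edges, delete both glued faces → V=28, E=78, F=52.
Attach a regular icosahedron (V=12, E=30, F=20) along a 3-gon: merge 3 vertices and 3 edges, delete both glued faces → V=37, E=105, F=70.
Check: V − E + F = 37 − 105 + 70 = 2.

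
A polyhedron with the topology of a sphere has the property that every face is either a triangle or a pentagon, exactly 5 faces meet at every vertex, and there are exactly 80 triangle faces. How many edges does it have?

Let x be the number of pentagons; then F = 80 + x.
Edge–face incidences: 2E = 3·80 + 5·x = 240 + 5x.
Every vertex has degree 5, so 5V = 2E.
Euler: V − E + F = 2 ⇒ (2E)/5 − E + (80 + x) = 2.
Multiply by 10: 2·(2E) − 5·(2E) + 10·(80 + x) = 20, i.e. 800 + 10x − 3·(240 + 5x) = 20.
Collecting terms: −5x + 80 = 20, so −5x = −60, so x = 12.
Then 2E = 240 + 5·12 = 300, so E = 150, V = 2E/5 = 60, F = 80 + 12 = 92.

150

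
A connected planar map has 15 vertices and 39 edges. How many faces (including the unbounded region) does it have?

26

Euler's formula for a connected plane graph: V − E + F = 2, so F = 2 − 15 + 39 = 26.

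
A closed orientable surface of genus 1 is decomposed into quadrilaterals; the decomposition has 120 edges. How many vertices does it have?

60

χ = 2 − 2·1 = 0, and every face is a square so 4F = 2E.
F = 2E/4 = 60. Then V = 0 + E − F = 0 + 120 − 60 = 60.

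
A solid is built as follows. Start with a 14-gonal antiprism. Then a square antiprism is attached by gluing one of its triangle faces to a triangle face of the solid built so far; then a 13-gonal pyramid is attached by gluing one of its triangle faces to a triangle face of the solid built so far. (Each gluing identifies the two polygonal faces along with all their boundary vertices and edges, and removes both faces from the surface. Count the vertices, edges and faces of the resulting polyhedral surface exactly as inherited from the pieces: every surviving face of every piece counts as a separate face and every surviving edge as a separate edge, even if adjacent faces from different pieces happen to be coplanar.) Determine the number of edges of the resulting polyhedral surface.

92

A 14-gonal antiprism: V=28, E=56, F=30.
Attach a square antiprism (V=8, E=16, F=10) along a 3-gon: merge 3 vertices and 3 edges, delete both glued faces → V=33, E=69, F=38.
Attach a 13-gonal pyramid (V=14, E=26, F=14) along a 3-gon: merge 3 vertices and 3 edges, delete both glued faces → V=44, E=92, F=50.
Check: V − E + F = 44 − 92 + 50 = 2.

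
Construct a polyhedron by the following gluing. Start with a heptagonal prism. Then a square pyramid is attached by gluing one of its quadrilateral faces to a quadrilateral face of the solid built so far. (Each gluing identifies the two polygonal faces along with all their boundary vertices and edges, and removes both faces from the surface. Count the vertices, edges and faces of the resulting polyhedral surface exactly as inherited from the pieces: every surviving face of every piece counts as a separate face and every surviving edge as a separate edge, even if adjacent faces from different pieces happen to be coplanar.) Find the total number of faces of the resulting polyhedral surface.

12

A heptagonal prism: V=14, E=21, F=9.
Attach a square pyramid (V=5, E=8, F=5) along a 4-gon: merge 4 vertices and 4 edges, delete both glued faces → V=15, E=25, F=12.
Check: V − E + F = 15 − 25 + 12 = 2.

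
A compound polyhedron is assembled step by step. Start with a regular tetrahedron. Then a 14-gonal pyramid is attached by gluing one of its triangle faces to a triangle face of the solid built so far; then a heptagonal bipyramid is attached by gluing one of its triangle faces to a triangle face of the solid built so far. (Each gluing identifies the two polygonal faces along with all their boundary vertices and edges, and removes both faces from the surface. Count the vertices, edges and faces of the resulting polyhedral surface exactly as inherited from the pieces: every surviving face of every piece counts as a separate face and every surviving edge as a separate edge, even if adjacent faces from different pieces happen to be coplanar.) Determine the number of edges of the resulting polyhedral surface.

A regular tetrahedron: V=4, E=6, F=4.
Attach a 14-gonal pyramid (V=15, E=28, F=15) along a 3-gon: merge 3 vertices and 3 edges, delete both glued faces → V=16, E=31, F=17.
Attach a heptagonal bipyramid (V=9, E=21, F=14) along a 3-gon: merge 3 vertices and 3 edges, delete both glued faces → V=22, E=49, F=29.
Check: V − E + F = 22 − 49 + 29 = 2.

49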